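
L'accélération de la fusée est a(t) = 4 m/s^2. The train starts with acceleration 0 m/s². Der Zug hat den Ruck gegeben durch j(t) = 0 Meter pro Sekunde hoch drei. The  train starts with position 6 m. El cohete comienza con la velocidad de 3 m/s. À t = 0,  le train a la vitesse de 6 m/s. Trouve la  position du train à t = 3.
En partant du jerk j(t) = 0, nous prenons 3 intégrales. En intégrant le jerk et en utilisant la condition initiale a(0) = 0, nous obtenons a(t) = 0. L'intégrale de l'accélération, avec v(0) = 6, donne la vitesse: v(t) = 6. En prenant ∫v(t)dt et en appliquant x(0) = 6, nous trouvons x(t) = 6·t + 6. De l'équation de la position x(t) = 6·t + 6, nous substituons t = 3 pour obtenir x = 24.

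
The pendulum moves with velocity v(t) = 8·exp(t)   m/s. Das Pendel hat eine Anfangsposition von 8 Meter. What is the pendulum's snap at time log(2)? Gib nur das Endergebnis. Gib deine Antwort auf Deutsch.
Bei t = log(2), s = 16.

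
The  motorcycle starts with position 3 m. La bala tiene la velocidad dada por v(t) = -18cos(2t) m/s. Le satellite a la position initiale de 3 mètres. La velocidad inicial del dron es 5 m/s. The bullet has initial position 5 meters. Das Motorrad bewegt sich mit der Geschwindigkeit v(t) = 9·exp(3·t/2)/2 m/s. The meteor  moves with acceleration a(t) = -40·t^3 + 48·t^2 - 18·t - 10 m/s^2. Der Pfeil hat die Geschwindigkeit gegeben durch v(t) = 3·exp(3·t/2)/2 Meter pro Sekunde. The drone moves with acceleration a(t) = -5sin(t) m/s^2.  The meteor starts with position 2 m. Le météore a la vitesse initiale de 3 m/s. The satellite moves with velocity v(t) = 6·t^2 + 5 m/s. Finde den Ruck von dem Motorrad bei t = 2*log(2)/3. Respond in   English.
Starting from velocity v(t) = 9·exp(3·t/2)/2, we take 2 derivatives. Differentiating velocity, we get acceleration: a(t) = 27·exp(3·t/2)/4. The derivative of acceleration gives jerk: j(t) = 81·exp(3·t/2)/8. We have jerk j(t) = 81·exp(3·t/2)/8. Substituting t = 2*log(2)/3: j(2*log(2)/3) = 81/4.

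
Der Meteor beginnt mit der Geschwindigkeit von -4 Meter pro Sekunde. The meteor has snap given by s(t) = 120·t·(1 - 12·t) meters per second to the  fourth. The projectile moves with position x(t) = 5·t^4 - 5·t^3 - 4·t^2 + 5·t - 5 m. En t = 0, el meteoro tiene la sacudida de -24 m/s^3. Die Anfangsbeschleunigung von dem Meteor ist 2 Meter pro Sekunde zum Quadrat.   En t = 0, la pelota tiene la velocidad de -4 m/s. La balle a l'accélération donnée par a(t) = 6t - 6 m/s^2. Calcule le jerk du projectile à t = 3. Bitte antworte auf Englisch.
To solve this, we need to take 3 derivatives of our position equation x(t) = 5·t^4 - 5·t^3 - 4·t^2 + 5·t - 5. Differentiating position, we get velocity: v(t) = 20·t^3 - 15·t^2 - 8·t + 5. Differentiating velocity, we get acceleration: a(t) = 60·t^2 - 30·t - 8. Taking d/dt of a(t), we find j(t) = 120·t - 30. From the given jerk equation j(t) = 120·t - 30, we substitute t = 3 to get j = 330.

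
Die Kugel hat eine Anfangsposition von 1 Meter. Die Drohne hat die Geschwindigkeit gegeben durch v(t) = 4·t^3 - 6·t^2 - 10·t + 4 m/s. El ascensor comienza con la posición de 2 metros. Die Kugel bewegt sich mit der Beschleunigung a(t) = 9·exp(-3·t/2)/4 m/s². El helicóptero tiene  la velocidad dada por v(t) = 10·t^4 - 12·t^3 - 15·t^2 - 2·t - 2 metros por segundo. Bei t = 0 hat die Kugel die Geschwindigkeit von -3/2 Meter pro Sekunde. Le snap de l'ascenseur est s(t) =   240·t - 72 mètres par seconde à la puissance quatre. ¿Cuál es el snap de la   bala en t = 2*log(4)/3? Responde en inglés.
We must differentiate our acceleration equation a(t) = 9·exp(-3·t/2)/4 2 times. Differentiating acceleration, we get jerk: j(t) = -27·exp(-3·t/2)/8. The derivative of jerk gives snap: s(t) = 81·exp(-3·t/2)/16. We have snap s(t) = 81·exp(-3·t/2)/16. Substituting t = 2*log(4)/3: s(2*log(4)/3) = 81/64.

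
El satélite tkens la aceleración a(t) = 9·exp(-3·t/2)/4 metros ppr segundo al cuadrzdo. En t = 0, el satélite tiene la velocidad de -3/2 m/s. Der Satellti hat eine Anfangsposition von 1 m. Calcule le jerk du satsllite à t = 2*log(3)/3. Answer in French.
Pour résoudre ceci, nous devons prendre 1 dérivée de notre équation de l'accélération a(t) = 9·exp(-3·t/2)/4. En prenant d/dt de a(t), nous trouvons j(t) = -27·exp(-3·t/2)/8. En utilisant j(t) = -27·exp(-3·t/2)/8 et en substituant t = 2*log(3)/3, nous trouvons j = -9/8.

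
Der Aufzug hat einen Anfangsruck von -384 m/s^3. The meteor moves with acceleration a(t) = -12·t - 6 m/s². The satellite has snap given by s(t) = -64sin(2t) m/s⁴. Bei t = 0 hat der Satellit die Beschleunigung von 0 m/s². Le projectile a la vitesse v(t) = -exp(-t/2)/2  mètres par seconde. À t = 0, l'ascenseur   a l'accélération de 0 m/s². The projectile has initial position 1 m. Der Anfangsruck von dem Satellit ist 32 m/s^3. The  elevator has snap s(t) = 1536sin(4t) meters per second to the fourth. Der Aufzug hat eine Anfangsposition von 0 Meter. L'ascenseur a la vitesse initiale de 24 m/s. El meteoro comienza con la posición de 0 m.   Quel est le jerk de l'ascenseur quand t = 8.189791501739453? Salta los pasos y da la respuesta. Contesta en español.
La sacudida en t = 8.189791501739453 es j = -86.6296466071281.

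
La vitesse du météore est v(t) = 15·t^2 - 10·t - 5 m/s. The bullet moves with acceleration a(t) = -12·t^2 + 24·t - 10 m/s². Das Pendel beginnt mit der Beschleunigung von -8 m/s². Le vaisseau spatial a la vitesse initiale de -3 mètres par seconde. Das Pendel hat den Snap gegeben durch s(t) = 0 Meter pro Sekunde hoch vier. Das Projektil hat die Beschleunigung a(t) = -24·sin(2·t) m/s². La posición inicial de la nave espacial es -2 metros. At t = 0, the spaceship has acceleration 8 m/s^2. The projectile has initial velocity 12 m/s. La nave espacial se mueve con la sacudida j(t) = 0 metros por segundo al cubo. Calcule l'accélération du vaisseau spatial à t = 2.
Pour résoudre ceci, nous devons prendre 1 intégrale de notre équation du jerk j(t) = 0. La primitive du jerk, avec a(0) = 8, donne l'accélération: a(t) = 8. En utilisant a(t) = 8 et en substituant t = 2, nous trouvons a = 8.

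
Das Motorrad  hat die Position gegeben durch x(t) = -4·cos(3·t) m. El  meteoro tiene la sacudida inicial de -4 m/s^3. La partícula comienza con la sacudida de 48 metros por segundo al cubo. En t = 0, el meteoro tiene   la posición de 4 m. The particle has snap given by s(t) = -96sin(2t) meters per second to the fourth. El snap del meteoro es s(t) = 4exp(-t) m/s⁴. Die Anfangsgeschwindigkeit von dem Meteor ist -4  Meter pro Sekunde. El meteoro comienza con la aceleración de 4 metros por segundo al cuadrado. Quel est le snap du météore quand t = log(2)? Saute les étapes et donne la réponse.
s(log(2)) = 2.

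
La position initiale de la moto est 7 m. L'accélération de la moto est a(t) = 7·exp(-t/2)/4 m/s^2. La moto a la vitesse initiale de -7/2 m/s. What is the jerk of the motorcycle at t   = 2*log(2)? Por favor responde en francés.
Pour résoudre ceci, nous devons prendre 1 dérivée de notre équation de l'accélération a(t) = 7·exp(-t/2)/4. La dérivée de l'accélération donne le jerk: j(t) = -7·exp(-t/2)/8. Nous avons le jerk j(t) = -7·exp(-t/2)/8. En substituant t = 2*log(2): j(2*log(2)) = -7/16.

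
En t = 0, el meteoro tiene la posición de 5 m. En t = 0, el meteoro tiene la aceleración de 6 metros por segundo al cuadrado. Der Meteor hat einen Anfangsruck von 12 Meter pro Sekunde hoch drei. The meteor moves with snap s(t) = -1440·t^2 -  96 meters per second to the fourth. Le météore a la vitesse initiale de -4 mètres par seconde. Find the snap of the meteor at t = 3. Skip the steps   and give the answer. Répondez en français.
s(3) = -13056.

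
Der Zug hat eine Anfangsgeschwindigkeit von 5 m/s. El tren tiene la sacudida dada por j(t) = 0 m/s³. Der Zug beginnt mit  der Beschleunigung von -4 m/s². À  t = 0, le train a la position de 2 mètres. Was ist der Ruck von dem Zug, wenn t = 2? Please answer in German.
Wir haben den Ruck j(t) = 0. Durch Einsetzen von t = 2: j(2) = 0.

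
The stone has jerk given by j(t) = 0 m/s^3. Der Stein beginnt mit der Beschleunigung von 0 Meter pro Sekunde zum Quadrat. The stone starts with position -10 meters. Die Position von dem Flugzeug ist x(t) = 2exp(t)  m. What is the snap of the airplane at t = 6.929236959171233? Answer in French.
Nous devons dériver notre équation de la position x(t) = 2·exp(t) 4 fois. La dérivée de la position donne la vitesse: v(t) = 2·exp(t). En dérivant la vitesse, nous obtenons l'accélération: a(t) = 2·exp(t). La dérivée de l'accélération donne le jerk: j(t) = 2·exp(t). En prenant d/dt de j(t), nous trouvons s(t) = 2·exp(t). Nous avons le snap s(t) = 2·exp(t). En substituant t = 6.929236959171233: s(6.929236959171233) = 2043.42814511464.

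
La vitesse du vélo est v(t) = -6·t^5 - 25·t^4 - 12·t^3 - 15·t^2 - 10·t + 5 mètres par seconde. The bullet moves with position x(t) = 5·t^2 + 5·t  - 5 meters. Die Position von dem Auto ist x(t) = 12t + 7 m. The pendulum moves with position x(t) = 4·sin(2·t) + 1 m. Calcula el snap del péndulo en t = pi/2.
Partiendo de la posición x(t) = 4·sin(2·t) + 1, tomamos 4 derivadas. La derivada de la posición da la velocidad: v(t) = 8·cos(2·t). Tomando d/dt de v(t), encontramos a(t) = -16·sin(2·t). Tomando d/dt de a(t), encontramos j(t) = -32·cos(2·t). La derivada de la sacudida da el snap: s(t) = 64·sin(2·t). De la ecuación del snap s(t) = 64·sin(2·t), sustituimos t = pi/2 para obtener s = 0.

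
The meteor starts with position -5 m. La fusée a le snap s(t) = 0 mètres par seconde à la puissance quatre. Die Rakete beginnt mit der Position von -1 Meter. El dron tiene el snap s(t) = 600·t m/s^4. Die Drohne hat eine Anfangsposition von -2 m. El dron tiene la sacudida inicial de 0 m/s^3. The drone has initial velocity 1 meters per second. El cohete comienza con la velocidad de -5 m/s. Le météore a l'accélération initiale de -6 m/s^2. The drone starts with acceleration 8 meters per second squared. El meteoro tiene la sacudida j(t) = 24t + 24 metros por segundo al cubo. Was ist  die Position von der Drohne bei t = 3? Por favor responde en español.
Necesitamos integrar nuestra ecuación del snap s(t) = 600·t 4 veces. Integrando el snap y usando la condición inicial j(0) = 0, obtenemos j(t) = 300·t^2. La antiderivada de la sacudida es la aceleración. Usando a(0) = 8, obtenemos a(t) = 100·t^3 + 8. La integral de la aceleración, con v(0) = 1, da la velocidad: v(t) = 25·t^4 + 8·t + 1. Integrando la velocidad y usando la condición inicial x(0) = -2, obtenemos x(t) = 5·t^5 + 4·t^2 + t - 2. Tenemos la posición x(t) = 5·t^5 + 4·t^2 + t - 2. Sustituyendo t = 3: x(3) = 1252.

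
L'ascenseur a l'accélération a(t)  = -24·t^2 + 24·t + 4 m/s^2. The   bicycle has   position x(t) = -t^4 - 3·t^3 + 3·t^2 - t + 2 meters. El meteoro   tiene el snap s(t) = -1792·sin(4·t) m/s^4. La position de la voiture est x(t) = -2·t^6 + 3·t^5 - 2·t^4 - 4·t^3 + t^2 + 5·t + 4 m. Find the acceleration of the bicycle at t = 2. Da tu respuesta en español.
Debemos derivar nuestra ecuación de la posición x(t) = -t^4 - 3·t^3 + 3·t^2 - t + 2 2 veces. Tomando d/dt de x(t), encontramos v(t) = -4·t^3 - 9·t^2 + 6·t - 1. La derivada de la velocidad da la aceleración: a(t) = -12·t^2 - 18·t + 6. Tenemos la aceleración a(t) = -12·t^2 - 18·t + 6. Sustituyendo t = 2: a(2) = -78.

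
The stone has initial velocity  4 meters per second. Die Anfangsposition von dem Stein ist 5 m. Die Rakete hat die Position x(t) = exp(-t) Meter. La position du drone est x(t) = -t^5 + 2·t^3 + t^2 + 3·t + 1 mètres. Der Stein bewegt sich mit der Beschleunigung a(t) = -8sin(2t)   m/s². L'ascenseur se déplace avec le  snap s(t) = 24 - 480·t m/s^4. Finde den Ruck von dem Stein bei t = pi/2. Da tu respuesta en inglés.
To solve this, we need to take 1 derivative of our acceleration equation a(t) = -8·sin(2·t). Differentiating acceleration, we get jerk: j(t) = -16·cos(2·t). From the given jerk equation j(t) = -16·cos(2·t), we substitute t = pi/2 to get j = 16.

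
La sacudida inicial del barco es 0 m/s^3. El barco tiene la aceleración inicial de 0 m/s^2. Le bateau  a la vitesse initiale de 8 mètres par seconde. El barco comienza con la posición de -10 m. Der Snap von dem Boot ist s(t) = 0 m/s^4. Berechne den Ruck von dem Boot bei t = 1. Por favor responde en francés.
Nous devons intégrer notre équation du snap s(t) = 0 1 fois. En intégrant le snap et en utilisant la condition initiale j(0) = 0, nous obtenons j(t) = 0. En utilisant j(t) = 0 et en substituant t = 1, nous trouvons j = 0.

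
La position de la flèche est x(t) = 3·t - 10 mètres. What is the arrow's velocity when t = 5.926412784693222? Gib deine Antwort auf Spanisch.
Debemos derivar nuestra ecuación de la posición x(t) = 3·t - 10 1 vez. Derivando la posición, obtenemos la velocidad: v(t) = 3. Tenemos la velocidad v(t) = 3. Sustituyendo t = 5.926412784693222: v(5.926412784693222) = 3.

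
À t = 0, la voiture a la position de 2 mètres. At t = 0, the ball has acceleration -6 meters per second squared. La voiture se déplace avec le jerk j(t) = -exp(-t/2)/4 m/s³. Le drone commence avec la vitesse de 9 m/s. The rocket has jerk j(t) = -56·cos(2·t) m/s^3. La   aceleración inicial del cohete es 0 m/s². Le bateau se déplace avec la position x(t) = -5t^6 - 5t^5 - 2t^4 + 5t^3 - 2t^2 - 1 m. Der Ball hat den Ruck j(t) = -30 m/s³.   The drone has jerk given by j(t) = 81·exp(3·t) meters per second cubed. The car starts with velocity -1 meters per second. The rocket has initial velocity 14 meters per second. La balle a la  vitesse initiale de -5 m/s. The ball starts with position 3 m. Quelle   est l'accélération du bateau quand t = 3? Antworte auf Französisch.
Pour résoudre ceci, nous devons prendre 2 dérivées de notre équation de la position x(t) = -5·t^6 - 5·t^5 - 2·t^4 + 5·t^3 - 2·t^2 - 1. En prenant d/dt de x(t), nous trouvons v(t) = -30·t^5 - 25·t^4 - 8·t^3 + 15·t^2 - 4·t. La dérivée de la vitesse donne l'accélération: a(t) = -150·t^4 - 100·t^3 - 24·t^2 + 30·t - 4. En utilisant a(t) = -150·t^4 - 100·t^3 - 24·t^2 + 30·t - 4 et en substituant t = 3, nous trouvons a = -14980.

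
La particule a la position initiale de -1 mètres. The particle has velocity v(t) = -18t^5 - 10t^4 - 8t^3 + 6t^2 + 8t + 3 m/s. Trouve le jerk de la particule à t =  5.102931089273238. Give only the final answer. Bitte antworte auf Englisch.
At t = 5.102931089273238, j = -51194.4733489259.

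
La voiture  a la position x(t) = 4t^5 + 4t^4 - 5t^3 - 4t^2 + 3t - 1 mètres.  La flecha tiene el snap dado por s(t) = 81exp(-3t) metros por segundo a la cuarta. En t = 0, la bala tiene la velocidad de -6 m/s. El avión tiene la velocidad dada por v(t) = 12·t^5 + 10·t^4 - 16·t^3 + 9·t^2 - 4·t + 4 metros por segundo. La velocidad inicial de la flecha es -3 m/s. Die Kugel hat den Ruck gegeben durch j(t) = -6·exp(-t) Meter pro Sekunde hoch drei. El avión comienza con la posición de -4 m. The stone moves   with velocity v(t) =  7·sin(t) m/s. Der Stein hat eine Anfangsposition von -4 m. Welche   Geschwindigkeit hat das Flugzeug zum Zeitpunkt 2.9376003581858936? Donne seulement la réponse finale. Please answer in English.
v(2.9376003581858936) = 3034.09058003650.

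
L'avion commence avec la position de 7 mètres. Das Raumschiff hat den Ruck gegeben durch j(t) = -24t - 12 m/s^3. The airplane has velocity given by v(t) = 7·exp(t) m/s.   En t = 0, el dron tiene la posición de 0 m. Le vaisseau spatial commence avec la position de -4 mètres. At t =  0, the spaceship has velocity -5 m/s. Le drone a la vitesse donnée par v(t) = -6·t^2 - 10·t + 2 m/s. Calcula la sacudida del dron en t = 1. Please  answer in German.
Um dies zu lösen, müssen wir 2 Ableitungen unserer Gleichung für die Geschwindigkeit v(t) = -6·t^2 - 10·t + 2 nehmen. Mit d/dt von v(t) finden wir a(t) = -12·t - 10. Durch Ableiten von der Beschleunigung erhalten wir den Ruck: j(t) = -12. Wir haben den Ruck j(t) = -12. Durch Einsetzen von t = 1: j(1) = -12.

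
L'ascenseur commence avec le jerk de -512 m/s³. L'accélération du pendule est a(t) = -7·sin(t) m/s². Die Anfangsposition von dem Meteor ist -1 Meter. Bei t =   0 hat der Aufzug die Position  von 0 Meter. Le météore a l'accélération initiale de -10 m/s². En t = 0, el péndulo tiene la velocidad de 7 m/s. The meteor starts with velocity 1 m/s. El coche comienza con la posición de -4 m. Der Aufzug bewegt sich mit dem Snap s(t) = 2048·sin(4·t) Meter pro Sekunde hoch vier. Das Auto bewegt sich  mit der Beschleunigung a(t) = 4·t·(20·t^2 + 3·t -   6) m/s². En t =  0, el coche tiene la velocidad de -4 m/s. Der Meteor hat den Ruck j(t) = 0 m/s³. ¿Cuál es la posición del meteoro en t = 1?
Debemos encontrar la integral de nuestra ecuación de la sacudida j(t) = 0 3 veces. Integrando la sacudida y usando la condición inicial a(0) = -10, obtenemos a(t) = -10. Tomando ∫a(t)dt y aplicando v(0) = 1, encontramos v(t) = 1 - 10·t. Integrando la velocidad y usando la condición inicial x(0) = -1, obtenemos x(t) = -5·t^2 + t - 1. Usando x(t) = -5·t^2 + t - 1 y sustituyendo t = 1, encontramos x = -5.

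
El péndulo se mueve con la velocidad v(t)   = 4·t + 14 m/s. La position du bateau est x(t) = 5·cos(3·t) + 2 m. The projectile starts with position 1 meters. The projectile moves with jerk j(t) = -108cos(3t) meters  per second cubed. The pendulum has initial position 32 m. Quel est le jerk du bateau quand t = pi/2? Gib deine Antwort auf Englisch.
We must differentiate our position equation x(t) = 5·cos(3·t) + 2 3 times. The derivative of position gives velocity: v(t) = -15·sin(3·t). The derivative of velocity gives acceleration: a(t) = -45·cos(3·t). Taking d/dt of a(t), we find j(t) = 135·sin(3·t). Using j(t) = 135·sin(3·t) and substituting t = pi/2, we find j = -135.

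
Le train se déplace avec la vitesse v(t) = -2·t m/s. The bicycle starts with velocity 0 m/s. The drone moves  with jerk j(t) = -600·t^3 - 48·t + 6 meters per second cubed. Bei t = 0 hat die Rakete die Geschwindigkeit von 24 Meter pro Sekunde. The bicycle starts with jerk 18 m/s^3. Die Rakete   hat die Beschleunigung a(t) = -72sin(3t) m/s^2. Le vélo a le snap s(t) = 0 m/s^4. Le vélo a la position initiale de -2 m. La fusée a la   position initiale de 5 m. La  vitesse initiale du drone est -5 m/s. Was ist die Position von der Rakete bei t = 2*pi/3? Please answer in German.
Wir müssen die Stammfunktion unserer Gleichung für die Beschleunigung a(t) = -72·sin(3·t) 2-mal finden. Das Integral von der Beschleunigung ist die Geschwindigkeit. Mit v(0) = 24 erhalten wir v(t) = 24·cos(3·t). Mit ∫v(t)dt und Anwendung von x(0) = 5, finden wir x(t) = 8·sin(3·t) + 5. Wir haben die Position x(t) = 8·sin(3·t) + 5. Durch Einsetzen von t = 2*pi/3: x(2*pi/3) = 5.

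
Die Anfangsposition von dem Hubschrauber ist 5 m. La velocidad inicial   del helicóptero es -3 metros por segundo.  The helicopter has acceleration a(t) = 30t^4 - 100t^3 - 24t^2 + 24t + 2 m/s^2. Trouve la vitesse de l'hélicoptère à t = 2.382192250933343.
Pour résoudre ceci, nous devons prendre 1 primitive de notre équation de l'accélération a(t) = 30·t^4 - 100·t^3 - 24·t^2 + 24·t + 2. En intégrant l'accélération et en utilisant la condition initiale v(0) = -3, nous obtenons v(t) = 6·t^5 - 25·t^4 - 8·t^3 + 12·t^2 + 2·t - 3. Nous avons la vitesse v(t) = 6·t^5 - 25·t^4 - 8·t^3 + 12·t^2 + 2·t - 3. En substituant t = 2.382192250933343: v(2.382192250933343) = -383.087244022665.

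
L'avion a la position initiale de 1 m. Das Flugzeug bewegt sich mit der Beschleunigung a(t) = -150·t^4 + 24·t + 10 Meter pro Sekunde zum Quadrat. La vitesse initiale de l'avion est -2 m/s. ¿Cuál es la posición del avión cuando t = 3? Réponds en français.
Pour résoudre ceci, nous devons prendre 2 primitives de notre équation de l'accélération a(t) = -150·t^4 + 24·t + 10. La primitive de l'accélération, avec v(0) = -2, donne la vitesse: v(t) = -30·t^5 + 12·t^2 + 10·t - 2. La primitive de la vitesse, avec x(0) = 1, donne la position: x(t) = -5·t^6 + 4·t^3 + 5·t^2 - 2·t + 1. Nous avons la position x(t) = -5·t^6 + 4·t^3 + 5·t^2 - 2·t + 1. En substituant t = 3: x(3) = -3497.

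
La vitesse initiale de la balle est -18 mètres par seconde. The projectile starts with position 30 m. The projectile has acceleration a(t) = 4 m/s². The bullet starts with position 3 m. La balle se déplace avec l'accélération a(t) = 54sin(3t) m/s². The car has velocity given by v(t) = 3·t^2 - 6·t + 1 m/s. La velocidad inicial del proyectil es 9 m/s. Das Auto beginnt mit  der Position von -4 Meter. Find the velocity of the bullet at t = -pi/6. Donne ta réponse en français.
En partant de l'accélération a(t) = 54·sin(3·t), nous prenons 1 primitive. En intégrant l'accélération et en utilisant la condition initiale v(0) = -18, nous obtenons v(t) = -18·cos(3·t). En utilisant v(t) = -18·cos(3·t) et en substituant t = -pi/6, nous trouvons v = 0.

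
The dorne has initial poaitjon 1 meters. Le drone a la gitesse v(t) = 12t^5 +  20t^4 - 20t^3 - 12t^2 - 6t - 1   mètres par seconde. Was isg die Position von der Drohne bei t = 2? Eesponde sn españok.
Debemos encontrar la integral de nuestra ecuación de la velocidad v(t) = 12·t^5 + 20·t^4 - 20·t^3 - 12·t^2 - 6·t - 1 1 vez. Tomando ∫v(t)dt y aplicando x(0) = 1, encontramos x(t) = 2·t^6 + 4·t^5 - 5·t^4 - 4·t^3 - 3·t^2 - t + 1. Usando x(t) = 2·t^6 + 4·t^5 - 5·t^4 - 4·t^3 - 3·t^2 - t + 1 y sustituyendo t = 2, encontramos x = 131.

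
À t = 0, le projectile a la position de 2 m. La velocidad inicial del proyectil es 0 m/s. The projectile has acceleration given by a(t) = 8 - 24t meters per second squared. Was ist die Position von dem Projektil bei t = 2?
Ausgehend von der Beschleunigung a(t) = 8 - 24·t, nehmen wir 2 Stammfunktionen. Mit ∫a(t)dt und Anwendung von v(0) = 0, finden wir v(t) = 4·t·(2 - 3·t). Durch Integration von der Geschwindigkeit und Verwendung der Anfangsbedingung x(0) = 2, erhalten wir x(t) = -4·t^3 + 4·t^2 + 2. Mit x(t) = -4·t^3 + 4·t^2 + 2 und Einsetzen von t = 2, finden wir x = -14.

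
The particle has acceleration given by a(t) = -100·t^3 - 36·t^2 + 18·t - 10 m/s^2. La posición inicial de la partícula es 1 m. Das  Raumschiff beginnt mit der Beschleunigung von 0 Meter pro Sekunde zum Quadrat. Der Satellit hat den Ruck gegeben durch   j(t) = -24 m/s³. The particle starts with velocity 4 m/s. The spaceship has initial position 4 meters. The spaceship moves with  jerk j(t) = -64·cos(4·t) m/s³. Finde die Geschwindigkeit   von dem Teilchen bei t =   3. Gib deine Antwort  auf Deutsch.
Wir müssen das Integral unserer Gleichung für die Beschleunigung a(t) = -100·t^3 - 36·t^2 + 18·t - 10 1-mal finden. Mit ∫a(t)dt und Anwendung von v(0) = 4, finden wir v(t) = -25·t^4 - 12·t^3 + 9·t^2 - 10·t + 4. Mit v(t) = -25·t^4 - 12·t^3 + 9·t^2 - 10·t + 4 und Einsetzen von t = 3, finden wir v = -2294.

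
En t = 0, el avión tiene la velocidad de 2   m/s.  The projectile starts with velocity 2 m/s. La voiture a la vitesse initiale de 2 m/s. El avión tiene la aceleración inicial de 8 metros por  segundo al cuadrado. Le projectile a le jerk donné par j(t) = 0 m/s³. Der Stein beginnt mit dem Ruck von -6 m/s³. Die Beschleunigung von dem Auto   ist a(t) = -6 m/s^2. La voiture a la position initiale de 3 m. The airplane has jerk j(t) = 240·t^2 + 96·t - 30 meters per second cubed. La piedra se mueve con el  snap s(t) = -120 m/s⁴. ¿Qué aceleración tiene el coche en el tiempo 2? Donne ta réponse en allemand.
Aus der Gleichung für die Beschleunigung a(t) = -6, setzen wir t = 2 ein und erhalten a = -6.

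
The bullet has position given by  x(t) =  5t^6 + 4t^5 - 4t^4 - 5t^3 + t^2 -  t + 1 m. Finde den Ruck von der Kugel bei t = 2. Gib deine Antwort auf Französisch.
En partant de la position x(t) = 5·t^6 + 4·t^5 - 4·t^4 - 5·t^3 + t^2 - t + 1, nous prenons 3 dérivées. En dérivant la position, nous obtenons la vitesse: v(t) = 30·t^5 + 20·t^4 - 16·t^3 - 15·t^2 + 2·t - 1. En dérivant la vitesse, nous obtenons l'accélération: a(t) = 150·t^4 + 80·t^3 - 48·t^2 - 30·t + 2. En dérivant l'accélération, nous obtenons le jerk: j(t) = 600·t^3 + 240·t^2 - 96·t - 30. En utilisant j(t) = 600·t^3 + 240·t^2 - 96·t - 30 et en substituant t = 2, nous trouvons j = 5538.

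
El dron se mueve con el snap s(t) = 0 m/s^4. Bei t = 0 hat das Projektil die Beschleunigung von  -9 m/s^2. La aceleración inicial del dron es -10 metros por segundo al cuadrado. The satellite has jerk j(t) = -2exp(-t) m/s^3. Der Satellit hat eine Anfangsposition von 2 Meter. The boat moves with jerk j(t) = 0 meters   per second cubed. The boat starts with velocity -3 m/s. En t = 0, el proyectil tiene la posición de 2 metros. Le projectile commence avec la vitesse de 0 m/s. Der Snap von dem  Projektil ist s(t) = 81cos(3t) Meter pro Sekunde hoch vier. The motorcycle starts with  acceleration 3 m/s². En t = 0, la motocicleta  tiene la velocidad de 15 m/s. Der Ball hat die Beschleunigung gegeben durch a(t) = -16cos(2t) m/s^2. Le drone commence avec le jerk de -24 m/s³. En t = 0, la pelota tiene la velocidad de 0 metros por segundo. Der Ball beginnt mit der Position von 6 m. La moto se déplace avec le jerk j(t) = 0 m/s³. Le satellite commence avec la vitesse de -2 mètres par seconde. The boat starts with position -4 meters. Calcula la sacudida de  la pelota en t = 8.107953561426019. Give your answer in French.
Nous devons dériver notre équation de l'accélération a(t) = -16·cos(2·t) 1 fois. La dérivée de l'accélération donne le jerk: j(t) = 32·sin(2·t). De l'équation du jerk j(t) = 32·sin(2·t), nous substituons t = 8.107953561426019 pour obtenir j = -15.5642152597118.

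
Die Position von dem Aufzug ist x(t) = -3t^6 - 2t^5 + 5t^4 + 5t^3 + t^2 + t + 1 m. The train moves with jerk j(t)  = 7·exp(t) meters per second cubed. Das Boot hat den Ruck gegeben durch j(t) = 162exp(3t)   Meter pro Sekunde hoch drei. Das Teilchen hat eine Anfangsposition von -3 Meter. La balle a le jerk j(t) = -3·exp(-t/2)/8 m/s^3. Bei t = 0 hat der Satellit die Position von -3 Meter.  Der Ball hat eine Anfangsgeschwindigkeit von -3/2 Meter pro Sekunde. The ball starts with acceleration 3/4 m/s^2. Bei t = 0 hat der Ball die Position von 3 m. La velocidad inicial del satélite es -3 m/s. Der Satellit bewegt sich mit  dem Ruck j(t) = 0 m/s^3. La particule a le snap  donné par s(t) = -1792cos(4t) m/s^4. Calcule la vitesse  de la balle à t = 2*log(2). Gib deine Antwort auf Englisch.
We need to integrate our jerk equation j(t) = -3·exp(-t/2)/8 2 times. The antiderivative of jerk, with a(0) = 3/4, gives acceleration: a(t) = 3·exp(-t/2)/4. Integrating acceleration and using the initial condition v(0) = -3/2, we get v(t) = -3·exp(-t/2)/2. From the given velocity equation v(t) = -3·exp(-t/2)/2, we substitute t = 2*log(2) to get v = -3/4.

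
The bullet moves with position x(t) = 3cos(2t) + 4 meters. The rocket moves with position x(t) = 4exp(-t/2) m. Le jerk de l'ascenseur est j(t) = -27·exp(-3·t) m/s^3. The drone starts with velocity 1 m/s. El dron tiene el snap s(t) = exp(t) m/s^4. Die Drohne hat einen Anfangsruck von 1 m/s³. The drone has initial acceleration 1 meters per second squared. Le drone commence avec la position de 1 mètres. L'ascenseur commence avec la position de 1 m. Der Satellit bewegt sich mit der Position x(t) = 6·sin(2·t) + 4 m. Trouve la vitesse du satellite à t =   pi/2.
Nous devons dériver notre équation de la position x(t) = 6·sin(2·t) + 4 1 fois. La dérivée de la position donne la vitesse: v(t) = 12·cos(2·t). Nous avons la vitesse v(t) = 12·cos(2·t). En substituant t = pi/2: v(pi/2) = -12.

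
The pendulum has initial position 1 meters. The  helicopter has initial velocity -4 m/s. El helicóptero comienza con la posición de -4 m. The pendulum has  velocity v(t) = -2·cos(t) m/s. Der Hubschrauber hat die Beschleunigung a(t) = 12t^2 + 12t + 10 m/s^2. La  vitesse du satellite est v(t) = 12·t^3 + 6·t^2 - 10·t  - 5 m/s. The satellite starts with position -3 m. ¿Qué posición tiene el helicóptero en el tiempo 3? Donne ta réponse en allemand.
Ausgehend von der Beschleunigung a(t) = 12·t^2 + 12·t + 10, nehmen wir 2 Stammfunktionen. Mit ∫a(t)dt und Anwendung von v(0) = -4, finden wir v(t) = 4·t^3 + 6·t^2 + 10·t - 4. Das Integral von der Geschwindigkeit, mit x(0) = -4, ergibt die Position: x(t) = t^4 + 2·t^3 + 5·t^2 - 4·t - 4. Wir haben die Position x(t) = t^4 + 2·t^3 + 5·t^2 - 4·t - 4. Durch Einsetzen von t = 3: x(3) = 164.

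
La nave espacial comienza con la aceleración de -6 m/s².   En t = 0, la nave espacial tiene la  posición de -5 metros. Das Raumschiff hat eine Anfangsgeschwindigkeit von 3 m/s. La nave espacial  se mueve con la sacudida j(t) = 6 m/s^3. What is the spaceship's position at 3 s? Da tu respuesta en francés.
En partant du jerk j(t) = 6, nous prenons 3 primitives. En prenant ∫j(t)dt et en appliquant a(0) = -6, nous trouvons a(t) = 6·t - 6. En prenant ∫a(t)dt et en appliquant v(0) = 3, nous trouvons v(t) = 3·t^2 - 6·t + 3. L'intégrale de la vitesse est la position. En utilisant x(0) = -5, nous obtenons x(t) = t^3 - 3·t^2 + 3·t - 5. En utilisant x(t) = t^3 - 3·t^2 + 3·t - 5 et en substituant t = 3, nous trouvons x = 4.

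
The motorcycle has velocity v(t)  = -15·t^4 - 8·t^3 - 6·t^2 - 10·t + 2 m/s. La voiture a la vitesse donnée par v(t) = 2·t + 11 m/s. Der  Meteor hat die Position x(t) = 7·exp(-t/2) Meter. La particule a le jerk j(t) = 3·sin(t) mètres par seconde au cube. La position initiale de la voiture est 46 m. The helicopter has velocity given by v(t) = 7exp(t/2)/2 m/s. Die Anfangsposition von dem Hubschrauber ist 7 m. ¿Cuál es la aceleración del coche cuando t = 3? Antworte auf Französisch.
Nous devons dériver notre équation de la vitesse v(t) = 2·t + 11 1 fois. En prenant d/dt de v(t), nous trouvons a(t) = 2. Nous avons l'accélération a(t) = 2. En substituant t = 3: a(3) = 2.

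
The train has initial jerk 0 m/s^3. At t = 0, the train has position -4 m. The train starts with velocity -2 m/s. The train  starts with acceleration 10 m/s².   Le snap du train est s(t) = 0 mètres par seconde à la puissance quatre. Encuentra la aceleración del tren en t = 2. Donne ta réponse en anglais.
To solve this, we need to take 2 integrals of our snap equation s(t) = 0. Finding the antiderivative of s(t) and using j(0) = 0: j(t) = 0. The integral of jerk, with a(0) = 10, gives acceleration: a(t) = 10. From the given acceleration equation a(t) = 10, we substitute t = 2 to get a = 10.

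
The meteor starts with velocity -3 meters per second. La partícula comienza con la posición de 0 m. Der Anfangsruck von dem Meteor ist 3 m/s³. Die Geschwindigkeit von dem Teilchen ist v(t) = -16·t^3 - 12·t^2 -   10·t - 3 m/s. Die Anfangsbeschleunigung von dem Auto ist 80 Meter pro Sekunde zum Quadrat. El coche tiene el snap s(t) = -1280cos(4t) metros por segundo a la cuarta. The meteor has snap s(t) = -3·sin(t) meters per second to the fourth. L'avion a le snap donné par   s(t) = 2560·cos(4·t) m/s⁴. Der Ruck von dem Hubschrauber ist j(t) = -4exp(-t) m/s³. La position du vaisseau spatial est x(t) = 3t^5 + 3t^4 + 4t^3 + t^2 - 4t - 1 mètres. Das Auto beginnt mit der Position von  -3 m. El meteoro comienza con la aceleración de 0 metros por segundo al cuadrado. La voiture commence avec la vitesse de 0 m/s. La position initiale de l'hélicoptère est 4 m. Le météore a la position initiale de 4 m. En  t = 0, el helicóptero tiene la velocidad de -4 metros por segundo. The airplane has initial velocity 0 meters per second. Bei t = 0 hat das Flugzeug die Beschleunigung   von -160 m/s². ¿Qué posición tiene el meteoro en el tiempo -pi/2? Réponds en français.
Nous devons trouver la primitive de notre équation du snap s(t) = -3·sin(t) 4 fois. En prenant ∫s(t)dt et en appliquant j(0) = 3, nous trouvons j(t) = 3·cos(t). La primitive du jerk est l'accélération. En utilisant a(0) = 0, nous obtenons a(t) = 3·sin(t). L'intégrale de l'accélération, avec v(0) = -3, donne la vitesse: v(t) = -3·cos(t). L'intégrale de la vitesse, avec x(0) = 4, donne la position: x(t) = 4 - 3·sin(t). Nous avons la position x(t) = 4 - 3·sin(t). En substituant t = -pi/2: x(-pi/2) = 7.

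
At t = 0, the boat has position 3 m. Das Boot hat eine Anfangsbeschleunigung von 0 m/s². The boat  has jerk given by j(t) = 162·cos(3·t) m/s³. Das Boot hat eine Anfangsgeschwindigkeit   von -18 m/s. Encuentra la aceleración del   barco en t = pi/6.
Partiendo de la sacudida j(t) = 162·cos(3·t), tomamos 1 antiderivada. La antiderivada de la sacudida es la aceleración. Usando a(0) = 0, obtenemos a(t) = 54·sin(3·t). Tenemos la aceleración a(t) = 54·sin(3·t). Sustituyendo t = pi/6: a(pi/6) = 54.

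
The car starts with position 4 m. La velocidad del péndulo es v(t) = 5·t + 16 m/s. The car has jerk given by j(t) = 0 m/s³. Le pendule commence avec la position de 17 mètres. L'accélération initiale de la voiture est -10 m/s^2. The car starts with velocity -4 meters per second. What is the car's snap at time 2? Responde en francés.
En partant du jerk j(t) = 0, nous prenons 1 dérivée. La dérivée du jerk donne le snap: s(t) = 0. De l'équation du snap s(t) = 0, nous substituons t = 2 pour obtenir s = 0.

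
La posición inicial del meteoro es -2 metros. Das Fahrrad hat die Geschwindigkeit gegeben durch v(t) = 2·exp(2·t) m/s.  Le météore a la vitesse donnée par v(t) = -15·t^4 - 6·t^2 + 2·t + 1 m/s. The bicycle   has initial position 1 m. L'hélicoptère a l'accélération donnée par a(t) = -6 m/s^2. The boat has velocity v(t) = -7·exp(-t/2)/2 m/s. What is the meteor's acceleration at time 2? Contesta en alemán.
Um dies zu lösen, müssen wir 1 Ableitung unserer Gleichung für die Geschwindigkeit v(t) = -15·t^4 - 6·t^2 + 2·t + 1 nehmen. Durch Ableiten von der Geschwindigkeit erhalten wir die Beschleunigung: a(t) = -60·t^3 - 12·t + 2. Aus der Gleichung für die Beschleunigung a(t) = -60·t^3 - 12·t + 2, setzen wir t = 2 ein und erhalten a = -502.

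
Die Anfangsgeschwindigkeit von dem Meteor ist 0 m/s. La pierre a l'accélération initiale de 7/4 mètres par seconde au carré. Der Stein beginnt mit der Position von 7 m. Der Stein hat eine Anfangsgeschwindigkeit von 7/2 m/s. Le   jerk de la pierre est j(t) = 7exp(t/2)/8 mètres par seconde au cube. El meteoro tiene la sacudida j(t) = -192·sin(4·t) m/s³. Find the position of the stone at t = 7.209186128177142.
To solve this, we need to take 3 antiderivatives of our jerk equation j(t) = 7·exp(t/2)/8. The integral of jerk is acceleration. Using a(0) = 7/4, we get a(t) = 7·exp(t/2)/4. Taking ∫a(t)dt and applying v(0) = 7/2, we find v(t) = 7·exp(t/2)/2. Integrating velocity and using the initial condition x(0) = 7, we get x(t) = 7·exp(t/2). From the given position equation x(t) = 7·exp(t/2), we substitute t = 7.209186128177142 to get x = 257.367033799764.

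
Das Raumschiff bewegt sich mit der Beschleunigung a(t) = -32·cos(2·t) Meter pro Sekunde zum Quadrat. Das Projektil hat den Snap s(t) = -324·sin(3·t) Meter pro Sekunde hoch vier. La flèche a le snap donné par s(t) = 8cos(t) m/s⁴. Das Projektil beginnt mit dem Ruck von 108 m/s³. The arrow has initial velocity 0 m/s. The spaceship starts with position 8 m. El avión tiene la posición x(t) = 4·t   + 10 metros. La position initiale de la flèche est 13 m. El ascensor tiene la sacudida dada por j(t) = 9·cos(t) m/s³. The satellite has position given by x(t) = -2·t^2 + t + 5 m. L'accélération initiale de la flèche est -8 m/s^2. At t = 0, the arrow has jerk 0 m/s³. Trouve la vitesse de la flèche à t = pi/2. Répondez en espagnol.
Debemos encontrar la integral de nuestra ecuación del snap s(t) = 8·cos(t) 3 veces. La integral del snap, con j(0) = 0, da la sacudida: j(t) = 8·sin(t). Integrando la sacudida y usando la condición inicial a(0) = -8, obtenemos a(t) = -8·cos(t). La integral de la aceleración es la velocidad. Usando v(0) = 0, obtenemos v(t) = -8·sin(t). Usando v(t) = -8·sin(t) y sustituyendo t = pi/2, encontramos v = -8.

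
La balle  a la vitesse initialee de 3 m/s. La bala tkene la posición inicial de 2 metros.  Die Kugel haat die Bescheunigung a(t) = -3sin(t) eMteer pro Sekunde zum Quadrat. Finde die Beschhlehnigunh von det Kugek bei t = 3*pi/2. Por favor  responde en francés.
En utilisant a(t) = -3·sin(t) et en substituant t = 3*pi/2, nous trouvons a = 3.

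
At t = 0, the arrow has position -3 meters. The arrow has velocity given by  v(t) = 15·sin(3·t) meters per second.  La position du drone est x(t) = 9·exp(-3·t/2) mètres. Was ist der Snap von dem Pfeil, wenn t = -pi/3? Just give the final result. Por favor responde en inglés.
The answer is 405.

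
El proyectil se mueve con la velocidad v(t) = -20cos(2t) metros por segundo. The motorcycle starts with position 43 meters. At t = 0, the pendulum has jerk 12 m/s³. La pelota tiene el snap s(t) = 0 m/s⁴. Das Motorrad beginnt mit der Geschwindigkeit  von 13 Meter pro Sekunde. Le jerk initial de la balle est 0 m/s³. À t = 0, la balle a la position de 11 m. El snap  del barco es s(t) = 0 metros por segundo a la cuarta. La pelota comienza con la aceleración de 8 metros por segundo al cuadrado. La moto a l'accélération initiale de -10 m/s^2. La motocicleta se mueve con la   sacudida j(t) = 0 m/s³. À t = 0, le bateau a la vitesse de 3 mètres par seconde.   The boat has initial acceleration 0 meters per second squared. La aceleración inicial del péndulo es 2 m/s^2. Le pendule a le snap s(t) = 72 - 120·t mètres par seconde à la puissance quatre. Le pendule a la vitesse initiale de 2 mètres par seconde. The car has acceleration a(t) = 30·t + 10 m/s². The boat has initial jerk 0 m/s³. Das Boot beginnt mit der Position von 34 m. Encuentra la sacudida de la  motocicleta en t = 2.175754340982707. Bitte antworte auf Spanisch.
Usando j(t) = 0 y sustituyendo t = 2.175754340982707, encontramos j = 0.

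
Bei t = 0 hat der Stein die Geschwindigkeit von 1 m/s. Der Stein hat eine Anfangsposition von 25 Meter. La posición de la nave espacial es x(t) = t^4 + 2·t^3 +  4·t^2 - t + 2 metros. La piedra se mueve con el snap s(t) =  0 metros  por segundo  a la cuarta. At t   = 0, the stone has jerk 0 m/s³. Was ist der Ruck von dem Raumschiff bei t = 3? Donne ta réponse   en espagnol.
Debemos derivar nuestra ecuación de la posición x(t) = t^4 + 2·t^3 + 4·t^2 - t + 2 3 veces. Derivando la posición, obtenemos la velocidad: v(t) = 4·t^3 + 6·t^2 + 8·t - 1. Derivando la velocidad, obtenemos la aceleración: a(t) = 12·t^2 + 12·t + 8. Derivando la aceleración, obtenemos la sacudida: j(t) = 24·t + 12. De la ecuación de la sacudida j(t) = 24·t + 12, sustituimos t = 3 para obtener j = 84.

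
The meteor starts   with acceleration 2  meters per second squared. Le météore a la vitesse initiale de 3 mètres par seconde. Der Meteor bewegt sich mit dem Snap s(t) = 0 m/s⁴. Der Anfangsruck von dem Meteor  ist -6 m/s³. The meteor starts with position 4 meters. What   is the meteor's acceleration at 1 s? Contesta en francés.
Nous devons intégrer notre équation du snap s(t) = 0 2 fois. La primitive du snap est le jerk. En utilisant j(0) = -6, nous obtenons j(t) = -6. En prenant ∫j(t)dt et en appliquant a(0) = 2, nous trouvons a(t) = 2 - 6·t. De l'équation de l'accélération a(t) = 2 - 6·t, nous substituons t = 1 pour obtenir a = -4.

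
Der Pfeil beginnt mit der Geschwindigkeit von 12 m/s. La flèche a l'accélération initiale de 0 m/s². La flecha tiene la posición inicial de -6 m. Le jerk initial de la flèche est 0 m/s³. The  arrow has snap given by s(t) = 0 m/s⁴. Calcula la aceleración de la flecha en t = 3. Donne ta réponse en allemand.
Wir müssen unsere Gleichung für den Snap s(t) = 0 2-mal integrieren. Die Stammfunktion von dem Snap, mit j(0) = 0, ergibt den Ruck: j(t) = 0. Die Stammfunktion von dem Ruck ist die Beschleunigung. Mit a(0) = 0 erhalten wir a(t) = 0. Mit a(t) = 0 und Einsetzen von t = 3, finden wir a = 0.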